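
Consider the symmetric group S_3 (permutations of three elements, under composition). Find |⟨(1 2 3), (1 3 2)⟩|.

3

|⟨(1 2 3)⟩| = 3 and |⟨(1 3 2)⟩| = 3, so |H| is a multiple of lcm(3, 3) = 3 and divides |G| = 6.
Closing under the operation: H = {e, (1 2 3), (1 3 2)}, so |H| = 3.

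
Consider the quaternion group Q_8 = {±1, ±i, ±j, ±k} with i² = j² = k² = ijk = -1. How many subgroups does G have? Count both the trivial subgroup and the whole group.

|G| = 8, so by Lagrange every subgroup order divides 8. Divisors: 1, 2, 4, 8.
Subgroups by order — order 1: 1; order 2: 1; order 4: 3; order 8: 1.
Total: 1 + 1 + 3 + 1 = 6.

6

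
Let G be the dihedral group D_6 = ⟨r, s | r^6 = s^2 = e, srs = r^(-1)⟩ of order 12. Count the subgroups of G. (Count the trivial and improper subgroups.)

|G| = 12, so by Lagrange every subgroup order divides 12. Divisors: 1, 2, 3, 4, 6, 12.
Subgroups by order — order 1: 1; order 2: 7; order 3: 1; order 4: 3; order 6: 3; order 12: 1.
Total: 1 + 7 + 1 + 3 + 3 + 1 = 16.

16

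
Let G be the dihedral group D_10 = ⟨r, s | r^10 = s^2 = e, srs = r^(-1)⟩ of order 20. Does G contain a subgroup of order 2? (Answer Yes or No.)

2 | 20. A subgroup of order 2 is {e, r^2s}.

Yes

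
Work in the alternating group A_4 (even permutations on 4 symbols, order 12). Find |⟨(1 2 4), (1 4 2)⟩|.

3

|⟨(1 2 4)⟩| = 3 and |⟨(1 4 2)⟩| = 3, so |H| is a multiple of lcm(3, 3) = 3 and divides |G| = 12.
Closing under the operation: H = {e, (1 2 4), (1 4 2)}, so |H| = 3.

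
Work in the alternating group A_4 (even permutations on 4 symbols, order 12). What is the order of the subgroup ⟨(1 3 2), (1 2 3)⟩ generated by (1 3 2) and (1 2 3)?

|⟨(1 3 2)⟩| = 3 and |⟨(1 2 3)⟩| = 3, so |H| is a multiple of lcm(3, 3) = 3 and divides |G| = 12.
Closing under the operation: H = {e, (1 2 3), (1 3 2)}, so |H| = 3.

3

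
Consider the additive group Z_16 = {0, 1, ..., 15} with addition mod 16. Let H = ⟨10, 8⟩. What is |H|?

|⟨10⟩| = 8 and |⟨8⟩| = 2, so |H| is a multiple of lcm(8, 2) = 8 and divides |G| = 16.
Closing under the operation: H = {0, 2, 4, 6, 8, 10, 12, 14}, so |H| = 8.

8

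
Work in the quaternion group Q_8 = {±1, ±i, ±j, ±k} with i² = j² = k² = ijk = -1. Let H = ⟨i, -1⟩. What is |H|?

|⟨i⟩| = 4 and |⟨-1⟩| = 2, so |H| is a multiple of lcm(4, 2) = 4 and divides |G| = 8.
Closing under the operation: H = {1, -1, i, -i}, so |H| = 4.

4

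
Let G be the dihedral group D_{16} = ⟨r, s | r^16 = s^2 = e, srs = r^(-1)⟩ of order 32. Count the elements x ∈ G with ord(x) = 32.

0

No element of G has order 32 (even though 32 | 32).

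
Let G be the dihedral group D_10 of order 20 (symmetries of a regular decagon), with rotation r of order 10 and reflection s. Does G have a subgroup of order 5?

5 | 20. A subgroup of order 5 is {e, r^2, r^4, r^6, r^8}.

Yes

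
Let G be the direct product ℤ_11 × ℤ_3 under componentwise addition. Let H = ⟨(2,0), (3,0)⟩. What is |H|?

|⟨(2,0)⟩| = 11 and |⟨(3,0)⟩| = 11, so |H| is a multiple of lcm(11, 11) = 11 and divides |G| = 33.
Closing under the operation: H = {(0,0), (1,0), (2,0), (3,0), (4,0), (5,0), (6,0), (7,0), (8,0), (9,0), (10,0)}, so |H| = 11.

11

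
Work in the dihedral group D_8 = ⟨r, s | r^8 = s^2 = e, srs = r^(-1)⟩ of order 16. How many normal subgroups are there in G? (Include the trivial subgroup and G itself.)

7

G has 19 subgroups. Checking conjugation-invariance by order — order 1: 1/1 normal; order 2: 1/9 normal; order 4: 1/5 normal; order 8: 3/3 normal; order 16: 1/1 normal.
Total normal subgroups: 7.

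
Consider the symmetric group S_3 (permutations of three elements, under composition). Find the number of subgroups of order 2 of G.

3

|G| = 6 and 2 | 6, so subgroups of order 2 are possible by Lagrange.
The subgroups of order 2 are: {e, (1 2)}; {e, (1 3)}; {e, (2 3)}.
So G has 3 subgroups of order 2.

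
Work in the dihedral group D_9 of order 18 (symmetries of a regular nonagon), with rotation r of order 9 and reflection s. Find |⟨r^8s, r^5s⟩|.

6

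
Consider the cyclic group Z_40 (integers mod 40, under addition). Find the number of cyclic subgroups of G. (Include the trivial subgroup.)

8

Group the elements of G by the cyclic subgroup they generate; each cyclic subgroup of order d accounts for φ(d) elements.
Cyclic subgroups by order — order 1: 1; order 2: 1; order 4: 1; order 5: 1; order 8: 1; order 10: 1; order 20: 1; order 40: 1.
Total: 8.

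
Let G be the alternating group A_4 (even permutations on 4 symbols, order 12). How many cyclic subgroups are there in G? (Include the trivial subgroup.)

8

A cyclic subgroup of order d is generated by each of its φ(d) elements of order d, so the cyclic subgroups of order d number (#elements of order d)/φ(d).
Cyclic subgroups by order — order 1: 1; order 2: 3; order 3: 4.
Total: 8.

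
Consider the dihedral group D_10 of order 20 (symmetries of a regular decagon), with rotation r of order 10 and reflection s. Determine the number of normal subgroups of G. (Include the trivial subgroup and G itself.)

7

G has 22 subgroups. Checking conjugation-invariance by order — order 1: 1/1 normal; order 2: 1/11 normal; order 4: 0/5 normal; order 5: 1/1 normal; order 10: 3/3 normal; order 20: 1/1 normal.
Total normal subgroups: 7.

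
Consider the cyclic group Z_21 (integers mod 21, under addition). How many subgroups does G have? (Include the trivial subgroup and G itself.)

4

Subgroups of the cyclic group Z_21 correspond bijectively to divisors of 21.
Divisors of 21: 1, 3, 7, 21.
So Z_21 has 4 subgroups.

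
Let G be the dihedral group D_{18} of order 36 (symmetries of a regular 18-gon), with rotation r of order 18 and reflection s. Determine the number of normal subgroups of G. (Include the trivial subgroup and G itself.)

9

G has 45 subgroups. Checking conjugation-invariance by order — order 1: 1/1 normal; order 2: 1/19 normal; order 3: 1/1 normal; order 4: 0/9 normal; order 6: 1/7 normal; order 9: 1/1 normal; order 12: 0/3 normal; order 18: 3/3 normal; order 36: 1/1 normal.
Total normal subgroups: 9.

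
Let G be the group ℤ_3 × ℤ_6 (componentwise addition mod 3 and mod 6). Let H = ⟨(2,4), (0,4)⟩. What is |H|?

|⟨(2,4)⟩| = 3 and |⟨(0,4)⟩| = 3, so |H| is a multiple of lcm(3, 3) = 3 and divides |G| = 18.
Closing under the operation: H = {(0,0), (0,2), (0,4), (1,0), (1,2), (1,4), (2,0), (2,2), (2,4)}, so |H| = 9.

9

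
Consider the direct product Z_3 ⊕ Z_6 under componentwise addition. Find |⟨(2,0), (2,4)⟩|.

9

|⟨(2,0)⟩| = 3 and |⟨(2,4)⟩| = 3, so |H| is a multiple of lcm(3, 3) = 3 and divides |G| = 18.
Closing under the operation: H = {(0,0), (0,2), (0,4), (1,0), (1,2), (1,4), (2,0), (2,2), (2,4)}, so |H| = 9.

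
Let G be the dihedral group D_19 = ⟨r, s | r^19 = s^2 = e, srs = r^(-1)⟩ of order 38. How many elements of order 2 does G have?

19

Enumerating element orders in G gives 19 elements of order 2.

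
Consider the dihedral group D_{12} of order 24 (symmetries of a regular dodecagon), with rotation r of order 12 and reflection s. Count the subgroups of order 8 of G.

3

|G| = 24 and 8 | 24, so subgroups of order 8 are possible by Lagrange.
The subgroups of order 8 are: {e, r^3, r^6, r^9, rs, r^4s, r^7s, r^10s}; {e, r^3, r^6, r^9, r^2s, r^5s, r^8s, r^11s}; {e, r^3, r^6, r^9, s, r^3s, r^6s, r^9s}.
So G has 3 subgroups of order 8.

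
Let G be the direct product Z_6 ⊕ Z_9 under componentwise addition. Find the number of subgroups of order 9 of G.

4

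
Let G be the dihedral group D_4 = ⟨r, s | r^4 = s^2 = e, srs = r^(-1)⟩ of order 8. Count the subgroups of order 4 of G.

|G| = 8 and 4 | 8, so subgroups of order 4 are possible by Lagrange.
The subgroups of order 4 are: {e, r, r^2, r^3}; {e, r^2, s, r^2s}; {e, r^2, rs, r^3s}.
So G has 3 subgroups of order 4.

3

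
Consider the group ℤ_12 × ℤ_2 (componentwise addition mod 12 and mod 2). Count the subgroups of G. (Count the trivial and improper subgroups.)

|G| = 24, so by Lagrange every subgroup order divides 24. Divisors: 1, 2, 3, 4, 6, 8, 12, 24.
Subgroups by order — order 1: 1; order 2: 3; order 3: 1; order 4: 3; order 6: 3; order 8: 1; order 12: 3; order 24: 1.
Total: 1 + 3 + 1 + 3 + 3 + 1 + 3 + 1 = 16.

16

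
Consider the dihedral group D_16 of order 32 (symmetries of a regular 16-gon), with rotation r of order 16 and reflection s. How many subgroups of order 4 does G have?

9

|G| = 32 and 4 | 32, so subgroups of order 4 are possible by Lagrange.
The subgroups of order 4 are: {e, r^8, r^2s, r^10s}; {e, r^8, r^3s, r^11s}; {e, r^4, r^8, r^12}; {e, r^8, r^4s, r^12s}; … (9 in all).
So G has 9 subgroups of order 4.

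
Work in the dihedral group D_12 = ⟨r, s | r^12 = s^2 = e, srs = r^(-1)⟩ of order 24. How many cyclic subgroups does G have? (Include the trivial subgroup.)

18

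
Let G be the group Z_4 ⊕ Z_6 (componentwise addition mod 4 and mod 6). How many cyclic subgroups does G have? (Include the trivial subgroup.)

Each element a generates a cyclic subgroup ⟨a⟩; distinct elements may generate the same one (a cyclic group of order d has φ(d) generators).
Cyclic subgroups by order — order 1: 1; order 2: 3; order 3: 1; order 4: 2; order 6: 3; order 12: 2.
Total: 12.

12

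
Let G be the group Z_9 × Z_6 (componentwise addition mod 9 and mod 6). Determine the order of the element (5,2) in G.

9

The order of (5,2) in Z_9 × Z_6 is lcm(ord(5) in Z_9, ord(2) in Z_6).
ord(5) = 9 and ord(2) = 3, so |⟨(5,2)⟩| = lcm(9, 3) = 9.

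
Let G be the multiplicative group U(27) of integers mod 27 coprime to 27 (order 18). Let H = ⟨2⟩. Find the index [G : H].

|⟨2⟩| = 18 and |G| = 18.
By Lagrange, [G : H] = |G|/|H| = 18/18 = 1.

1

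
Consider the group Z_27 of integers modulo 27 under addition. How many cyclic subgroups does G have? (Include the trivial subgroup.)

4

A cyclic subgroup of order d is generated by each of its φ(d) elements of order d, so the cyclic subgroups of order d number (#elements of order d)/φ(d).
Cyclic subgroups by order — order 1: 1; order 3: 1; order 9: 1; order 27: 1.
Total: 4.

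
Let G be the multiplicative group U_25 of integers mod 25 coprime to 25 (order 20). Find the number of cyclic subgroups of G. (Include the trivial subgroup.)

6

A cyclic subgroup of order d is generated by each of its φ(d) elements of order d, so the cyclic subgroups of order d number (#elements of order d)/φ(d).
Cyclic subgroups by order — order 1: 1; order 2: 1; order 4: 1; order 5: 1; order 10: 1; order 20: 1.
Total: 6.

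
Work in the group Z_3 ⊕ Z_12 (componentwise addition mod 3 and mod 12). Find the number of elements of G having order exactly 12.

16

An element (a,b) has order lcm(ord(a), ord(b)); count pairs with lcm equal to 12.
Enumerating gives 16 such elements.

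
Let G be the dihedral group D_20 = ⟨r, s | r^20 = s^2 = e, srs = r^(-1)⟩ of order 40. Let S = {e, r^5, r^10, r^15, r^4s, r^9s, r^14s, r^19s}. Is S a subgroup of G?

|S| = 8 divides |G| = 40, consistent with Lagrange.
S contains the identity, every element's inverse is in S, and S is closed under ·: it is a subgroup.

Yes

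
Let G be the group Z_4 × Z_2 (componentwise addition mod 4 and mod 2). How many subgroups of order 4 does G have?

|G| = 8 and 4 | 8, so subgroups of order 4 are possible by Lagrange.
The subgroups of order 4 are: {(0,0), (0,1), (2,0), (2,1)}; {(0,0), (1,0), (2,0), (3,0)}; {(0,0), (1,1), (2,0), (3,1)}.
So G has 3 subgroups of order 4.

3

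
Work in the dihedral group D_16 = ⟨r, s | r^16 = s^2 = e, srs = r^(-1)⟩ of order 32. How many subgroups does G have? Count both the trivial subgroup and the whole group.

36

|G| = 32, so by Lagrange every subgroup order divides 32. Divisors: 1, 2, 4, 8, 16, 32.
Subgroups by order — order 1: 1; order 2: 17; order 4: 9; order 8: 5; order 16: 3; order 32: 1.
Total: 1 + 17 + 9 + 5 + 3 + 1 = 36.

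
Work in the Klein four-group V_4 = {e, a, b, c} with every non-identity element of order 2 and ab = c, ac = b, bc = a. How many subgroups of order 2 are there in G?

3

|G| = 4 and 2 | 4, so subgroups of order 2 are possible by Lagrange.
The subgroups of order 2 are: {e, a}; {e, b}; {e, c}.
So G has 3 subgroups of order 2.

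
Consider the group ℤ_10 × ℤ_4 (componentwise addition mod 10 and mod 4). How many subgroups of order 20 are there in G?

3

|G| = 40 and 20 | 40, so subgroups of order 20 are possible by Lagrange.
The subgroups of order 20 are: {(0,0), (0,1), (0,2), (0,3), (2,0), (2,1), (2,2), (2,3), (4,0), (4,1), (4,2), (4,3), (6,0), (6,1), (6,2), (6,3), (8,0), (8,1), (8,2), (8,3)}; {(0,0), (0,2), (1,0), (1,2), (2,0), (2,2), (3,0), (3,2), (4,0), (4,2), (5,0), (5,2), (6,0), (6,2), (7,0), (7,2), (8,0), (8,2), (9,0), (9,2)}; {(0,0), (0,2), (1,1), (1,3), (2,0), (2,2), (3,1), (3,3), (4,0), (4,2), (5,1), (5,3), (6,0), (6,2), (7,1), (7,3), (8,0), (8,2), (9,1), (9,3)}.
So G has 3 subgroups of order 20.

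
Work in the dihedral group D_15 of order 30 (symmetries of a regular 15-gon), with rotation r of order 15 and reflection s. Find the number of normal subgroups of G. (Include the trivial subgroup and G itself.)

G has 28 subgroups. Checking conjugation-invariance by order — order 1: 1/1 normal; order 2: 0/15 normal; order 3: 1/1 normal; order 5: 1/1 normal; order 6: 0/5 normal; order 10: 0/3 normal; order 15: 1/1 normal; order 30: 1/1 normal.
Total normal subgroups: 5.

5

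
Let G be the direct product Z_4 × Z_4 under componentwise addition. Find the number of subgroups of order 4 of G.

|G| = 16 and 4 | 16, so subgroups of order 4 are possible by Lagrange.
The subgroups of order 4 are: {(0,0), (0,1), (0,2), (0,3)}; {(0,0), (0,2), (2,0), (2,2)}; {(0,0), (0,2), (2,1), (2,3)}; {(0,0), (1,0), (2,0), (3,0)}; … (7 in all).
So G has 7 subgroups of order 4.

7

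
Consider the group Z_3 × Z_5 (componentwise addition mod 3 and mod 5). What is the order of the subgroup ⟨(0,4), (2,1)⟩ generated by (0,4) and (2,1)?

15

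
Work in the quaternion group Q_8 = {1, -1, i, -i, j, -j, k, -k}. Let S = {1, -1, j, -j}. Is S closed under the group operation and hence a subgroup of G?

|S| = 4 divides |G| = 8, consistent with Lagrange.
S contains the identity, every element's inverse is in S, and S is closed under ·: it is a subgroup.
In fact S = ⟨j⟩.

Yes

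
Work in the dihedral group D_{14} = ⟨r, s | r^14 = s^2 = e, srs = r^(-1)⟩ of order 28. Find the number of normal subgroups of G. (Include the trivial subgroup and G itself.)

G has 28 subgroups. Checking conjugation-invariance by order — order 1: 1/1 normal; order 2: 1/15 normal; order 4: 0/7 normal; order 7: 1/1 normal; order 14: 3/3 normal; order 28: 1/1 normal.
Total normal subgroups: 7.

7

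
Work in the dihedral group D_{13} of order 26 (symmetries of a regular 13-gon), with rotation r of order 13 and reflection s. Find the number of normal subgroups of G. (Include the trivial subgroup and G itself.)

3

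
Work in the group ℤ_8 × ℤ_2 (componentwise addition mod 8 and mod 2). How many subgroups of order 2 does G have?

|G| = 16 and 2 | 16, so subgroups of order 2 are possible by Lagrange.
The subgroups of order 2 are: {(0,0), (0,1)}; {(0,0), (4,0)}; {(0,0), (4,1)}.
So G has 3 subgroups of order 2.

3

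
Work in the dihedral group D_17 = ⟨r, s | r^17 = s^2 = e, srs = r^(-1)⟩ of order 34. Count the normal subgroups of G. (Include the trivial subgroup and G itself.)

3

G has 20 subgroups. Checking conjugation-invariance by order — order 1: 1/1 normal; order 2: 0/17 normal; order 17: 1/1 normal; order 34: 1/1 normal.
Total normal subgroups: 3.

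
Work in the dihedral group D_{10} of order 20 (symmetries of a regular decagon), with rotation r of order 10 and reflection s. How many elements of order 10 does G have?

4

The elements of order 10 are: r, r^3, r^7, r^9.
That's 4.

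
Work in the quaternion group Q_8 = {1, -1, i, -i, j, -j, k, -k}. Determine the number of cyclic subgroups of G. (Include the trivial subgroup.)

Group the elements of G by the cyclic subgroup they generate; each cyclic subgroup of order d accounts for φ(d) elements.
Cyclic subgroups by order — order 1: 1; order 2: 1; order 4: 3.
Total: 5.

5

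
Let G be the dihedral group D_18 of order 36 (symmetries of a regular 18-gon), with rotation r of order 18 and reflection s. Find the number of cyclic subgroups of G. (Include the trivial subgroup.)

24

A cyclic subgroup of order d is generated by each of its φ(d) elements of order d, so the cyclic subgroups of order d number (#elements of order d)/φ(d).
Cyclic subgroups by order — order 1: 1; order 2: 19; order 3: 1; order 6: 1; order 9: 1; order 18: 1.
Total: 24.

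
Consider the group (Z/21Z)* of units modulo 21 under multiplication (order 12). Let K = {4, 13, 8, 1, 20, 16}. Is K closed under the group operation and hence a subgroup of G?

Closure fails: 16 · 20 = 5 ∉ K. So K is not a subgroup.

No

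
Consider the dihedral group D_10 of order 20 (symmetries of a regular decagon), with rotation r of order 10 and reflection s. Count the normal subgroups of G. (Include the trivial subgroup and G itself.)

7

G has 22 subgroups. Checking conjugation-invariance by order — order 1: 1/1 normal; order 2: 1/11 normal; order 4: 0/5 normal; order 5: 1/1 normal; order 10: 3/3 normal; order 20: 1/1 normal.
Total normal subgroups: 7.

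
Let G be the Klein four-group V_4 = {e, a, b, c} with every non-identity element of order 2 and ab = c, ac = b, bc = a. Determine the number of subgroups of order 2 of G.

|G| = 4 and 2 | 4, so subgroups of order 2 are possible by Lagrange.
The subgroups of order 2 are: {e, a}; {e, b}; {e, c}.
So G has 3 subgroups of order 2.

3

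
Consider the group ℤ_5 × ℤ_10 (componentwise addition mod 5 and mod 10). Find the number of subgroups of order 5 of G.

|G| = 50 and 5 | 50, so subgroups of order 5 are possible by Lagrange.
The subgroups of order 5 are: {(0,0), (0,2), (0,4), (0,6), (0,8)}; {(0,0), (1,0), (2,0), (3,0), (4,0)}; {(0,0), (1,2), (2,4), (3,6), (4,8)}; {(0,0), (1,4), (2,8), (3,2), (4,6)}; … (6 in all).
So G has 6 subgroups of order 5.

6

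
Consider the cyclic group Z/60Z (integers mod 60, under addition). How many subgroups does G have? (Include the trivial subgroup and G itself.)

Subgroups of the cyclic group Z/60Z correspond bijectively to divisors of 60.
Divisors of 60: 1, 2, 3, 4, 5, 6, 10, 12, 15, 20, 30, 60.
So Z/60Z has 12 subgroups.

12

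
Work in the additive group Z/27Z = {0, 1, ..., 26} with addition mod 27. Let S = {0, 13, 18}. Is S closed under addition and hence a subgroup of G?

No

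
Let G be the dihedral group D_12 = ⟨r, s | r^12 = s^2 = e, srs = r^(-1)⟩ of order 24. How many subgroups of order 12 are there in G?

|G| = 24 and 12 | 24, so subgroups of order 12 are possible by Lagrange.
The subgroups of order 12 are: {e, r, r^2, r^3, r^4, r^5, r^6, r^7, r^8, r^9, r^10, r^11}; {e, r^2, r^4, r^6, r^8, r^10, s, r^2s, r^4s, r^6s, r^8s, r^10s}; {e, r^2, r^4, r^6, r^8, r^10, rs, r^3s, r^5s, r^7s, r^9s, r^11s}.
So G has 3 subgroups of order 12.

3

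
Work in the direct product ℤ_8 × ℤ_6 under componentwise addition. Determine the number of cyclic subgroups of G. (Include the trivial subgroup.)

16

Group the elements of G by the cyclic subgroup they generate; each cyclic subgroup of order d accounts for φ(d) elements.
Cyclic subgroups by order — order 1: 1; order 2: 3; order 3: 1; order 4: 2; order 6: 3; order 8: 2; order 12: 2; order 24: 2.
Total: 16.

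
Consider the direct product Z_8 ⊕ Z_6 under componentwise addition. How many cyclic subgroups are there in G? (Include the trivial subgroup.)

16

Each element a generates a cyclic subgroup ⟨a⟩; distinct elements may generate the same one (a cyclic group of order d has φ(d) generators).
Cyclic subgroups by order — order 1: 1; order 2: 3; order 3: 1; order 4: 2; order 6: 3; order 8: 2; order 12: 2; order 24: 2.
Total: 16.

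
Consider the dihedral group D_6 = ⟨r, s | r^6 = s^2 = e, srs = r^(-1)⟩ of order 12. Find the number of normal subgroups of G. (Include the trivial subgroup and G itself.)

G has 16 subgroups. Checking conjugation-invariance by order — order 1: 1/1 normal; order 2: 1/7 normal; order 3: 1/1 normal; order 4: 0/3 normal; order 6: 3/3 normal; order 12: 1/1 normal.
Total normal subgroups: 7.

7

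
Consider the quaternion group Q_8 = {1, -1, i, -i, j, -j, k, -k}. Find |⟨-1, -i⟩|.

|⟨-1⟩| = 2 and |⟨-i⟩| = 4, so |H| is a multiple of lcm(2, 4) = 4 and divides |G| = 8.
Closing under the operation: H = {1, -1, i, -i}, so |H| = 4.

4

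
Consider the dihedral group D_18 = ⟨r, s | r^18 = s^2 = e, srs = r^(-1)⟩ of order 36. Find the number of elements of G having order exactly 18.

6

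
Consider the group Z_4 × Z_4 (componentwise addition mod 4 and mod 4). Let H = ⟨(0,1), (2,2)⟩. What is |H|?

8

|⟨(0,1)⟩| = 4 and |⟨(2,2)⟩| = 2, so |H| is a multiple of lcm(4, 2) = 4 and divides |G| = 16.
Closing under the operation: H = {(0,0), (0,1), (0,2), (0,3), (2,0), (2,1), (2,2), (2,3)}, so |H| = 8.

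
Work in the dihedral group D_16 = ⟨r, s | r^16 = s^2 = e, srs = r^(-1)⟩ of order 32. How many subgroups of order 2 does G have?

17

|G| = 32 and 2 | 32, so subgroups of order 2 are possible by Lagrange.
The subgroups of order 2 are: {e, r^10s}; {e, r^11s}; {e, r^12s}; {e, r^13s}; … (17 in all).
So G has 17 subgroups of order 2.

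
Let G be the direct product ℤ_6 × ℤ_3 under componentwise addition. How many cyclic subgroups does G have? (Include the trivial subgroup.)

10

Group the elements of G by the cyclic subgroup they generate; each cyclic subgroup of order d accounts for φ(d) elements.
Cyclic subgroups by order — order 1: 1; order 2: 1; order 3: 4; order 6: 4.
Total: 10.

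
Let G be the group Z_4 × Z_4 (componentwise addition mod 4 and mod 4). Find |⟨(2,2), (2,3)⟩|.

|⟨(2,2)⟩| = 2 and |⟨(2,3)⟩| = 4, so |H| is a multiple of lcm(2, 4) = 4 and divides |G| = 16.
Closing under the operation: H = {(0,0), (0,1), (0,2), (0,3), (2,0), (2,1), (2,2), (2,3)}, so |H| = 8.

8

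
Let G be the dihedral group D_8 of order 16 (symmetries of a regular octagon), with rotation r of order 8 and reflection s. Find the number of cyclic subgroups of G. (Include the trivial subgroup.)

12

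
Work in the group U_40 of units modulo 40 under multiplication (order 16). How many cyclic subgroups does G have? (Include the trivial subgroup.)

12

A cyclic subgroup of order d is generated by each of its φ(d) elements of order d, so the cyclic subgroups of order d number (#elements of order d)/φ(d).
Cyclic subgroups by order — order 1: 1; order 2: 7; order 4: 4.
Total: 12.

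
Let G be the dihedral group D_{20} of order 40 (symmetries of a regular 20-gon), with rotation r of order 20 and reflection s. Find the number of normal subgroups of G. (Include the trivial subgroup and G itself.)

9

G has 48 subgroups. Checking conjugation-invariance by order — order 1: 1/1 normal; order 2: 1/21 normal; order 4: 1/11 normal; order 5: 1/1 normal; order 8: 0/5 normal; order 10: 1/5 normal; order 20: 3/3 normal; order 40: 1/1 normal.
Total normal subgroups: 9.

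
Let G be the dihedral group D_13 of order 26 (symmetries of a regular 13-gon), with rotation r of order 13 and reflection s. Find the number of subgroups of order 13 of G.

1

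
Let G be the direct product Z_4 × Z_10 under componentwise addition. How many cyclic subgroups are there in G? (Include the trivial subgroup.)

A cyclic subgroup of order d is generated by each of its φ(d) elements of order d, so the cyclic subgroups of order d number (#elements of order d)/φ(d).
Cyclic subgroups by order — order 1: 1; order 2: 3; order 4: 2; order 5: 1; order 10: 3; order 20: 2.
Total: 12.

12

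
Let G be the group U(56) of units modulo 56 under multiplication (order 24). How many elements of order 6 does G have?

14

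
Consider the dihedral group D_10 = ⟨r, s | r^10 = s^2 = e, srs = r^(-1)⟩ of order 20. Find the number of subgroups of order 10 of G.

|G| = 20 and 10 | 20, so subgroups of order 10 are possible by Lagrange.
The subgroups of order 10 are: {e, r, r^2, r^3, r^4, r^5, r^6, r^7, r^8, r^9}; {e, r^2, r^4, r^6, r^8, s, r^2s, r^4s, r^6s, r^8s}; {e, r^2, r^4, r^6, r^8, rs, r^3s, r^5s, r^7s, r^9s}.
So G has 3 subgroups of order 10.

3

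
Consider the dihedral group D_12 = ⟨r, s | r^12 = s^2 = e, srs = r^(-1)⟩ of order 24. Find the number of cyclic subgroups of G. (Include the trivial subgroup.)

A cyclic subgroup of order d is generated by each of its φ(d) elements of order d, so the cyclic subgroups of order d number (#elements of order d)/φ(d).
Cyclic subgroups by order — order 1: 1; order 2: 13; order 3: 1; order 4: 1; order 6: 1; order 12: 1.
Total: 18.

18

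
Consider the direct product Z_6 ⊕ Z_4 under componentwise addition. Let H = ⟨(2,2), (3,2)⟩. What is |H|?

|⟨(2,2)⟩| = 6 and |⟨(3,2)⟩| = 2, so |H| is a multiple of lcm(6, 2) = 6 and divides |G| = 24.
Closing under the operation: H = {(0,0), (0,2), (1,0), (1,2), (2,0), (2,2), (3,0), (3,2), (4,0), (4,2), (5,0), (5,2)}, so |H| = 12.

12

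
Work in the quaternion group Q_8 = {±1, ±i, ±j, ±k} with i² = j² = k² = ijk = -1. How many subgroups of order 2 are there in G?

|G| = 8 and 2 | 8, so subgroups of order 2 are possible by Lagrange.
The subgroups of order 2 are: {1, -1}.
So G has 1 subgroup of order 2.

1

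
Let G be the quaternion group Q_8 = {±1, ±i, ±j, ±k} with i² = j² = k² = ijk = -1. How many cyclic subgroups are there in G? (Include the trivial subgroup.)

5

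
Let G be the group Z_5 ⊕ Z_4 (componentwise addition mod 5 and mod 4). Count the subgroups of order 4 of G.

1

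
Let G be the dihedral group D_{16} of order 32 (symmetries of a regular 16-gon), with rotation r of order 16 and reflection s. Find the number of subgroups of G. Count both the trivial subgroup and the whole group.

36

|G| = 32, so by Lagrange every subgroup order divides 32. Divisors: 1, 2, 4, 8, 16, 32.
Subgroups by order — order 1: 1; order 2: 17; order 4: 9; order 8: 5; order 16: 3; order 32: 1.
Total: 1 + 17 + 9 + 5 + 3 + 1 = 36.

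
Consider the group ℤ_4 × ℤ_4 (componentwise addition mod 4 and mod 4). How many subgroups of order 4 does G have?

7

|G| = 16 and 4 | 16, so subgroups of order 4 are possible by Lagrange.
The subgroups of order 4 are: {(0,0), (0,1), (0,2), (0,3)}; {(0,0), (0,2), (2,0), (2,2)}; {(0,0), (0,2), (2,1), (2,3)}; {(0,0), (1,0), (2,0), (3,0)}; … (7 in all).
So G has 7 subgroups of order 4.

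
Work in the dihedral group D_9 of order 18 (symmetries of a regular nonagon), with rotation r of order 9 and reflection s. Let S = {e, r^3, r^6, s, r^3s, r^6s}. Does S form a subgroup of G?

Yes

|S| = 6 divides |G| = 18, consistent with Lagrange.
S contains the identity, every element's inverse is in S, and S is closed under ·: it is a subgroup.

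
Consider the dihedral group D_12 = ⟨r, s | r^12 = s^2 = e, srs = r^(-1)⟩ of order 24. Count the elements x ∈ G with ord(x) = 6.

2

The elements of order 6 are: r^2, r^10.
That's 2.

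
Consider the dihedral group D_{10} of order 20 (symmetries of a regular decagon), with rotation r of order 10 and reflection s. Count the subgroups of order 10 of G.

|G| = 20 and 10 | 20, so subgroups of order 10 are possible by Lagrange.
The subgroups of order 10 are: {e, r, r^2, r^3, r^4, r^5, r^6, r^7, r^8, r^9}; {e, r^2, r^4, r^6, r^8, s, r^2s, r^4s, r^6s, r^8s}; {e, r^2, r^4, r^6, r^8, rs, r^3s, r^5s, r^7s, r^9s}.
So G has 3 subgroups of order 10.

3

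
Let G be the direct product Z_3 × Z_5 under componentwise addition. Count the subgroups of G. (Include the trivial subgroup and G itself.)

4

|G| = 15, so by Lagrange every subgroup order divides 15. Divisors: 1, 3, 5, 15.
Subgroups by order — order 1: 1; order 3: 1; order 5: 1; order 15: 1.
Total: 1 + 1 + 1 + 1 = 4.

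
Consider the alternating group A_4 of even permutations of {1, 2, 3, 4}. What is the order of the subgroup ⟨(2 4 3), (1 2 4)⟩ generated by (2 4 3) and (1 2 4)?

12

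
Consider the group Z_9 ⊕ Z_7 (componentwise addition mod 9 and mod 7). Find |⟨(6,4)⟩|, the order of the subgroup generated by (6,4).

21

The order of (6,4) in Z_9 × Z_7 is lcm(ord(6) in Z_9, ord(4) in Z_7).
ord(6) = 3 and ord(4) = 7, so |⟨(6,4)⟩| = lcm(3, 7) = 21.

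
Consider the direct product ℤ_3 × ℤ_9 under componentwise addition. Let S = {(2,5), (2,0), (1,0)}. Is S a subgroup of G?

No

The identity (0,0) ∉ S, so S is not a subgroup.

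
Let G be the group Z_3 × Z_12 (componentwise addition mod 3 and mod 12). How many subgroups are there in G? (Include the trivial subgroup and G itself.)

|G| = 36, so by Lagrange every subgroup order divides 36. Divisors: 1, 2, 3, 4, 6, 9, 12, 18, 36.
Subgroups by order — order 1: 1; order 2: 1; order 3: 4; order 4: 1; order 6: 4; order 9: 1; order 12: 4; order 18: 1; order 36: 1.
Total: 1 + 1 + 4 + 1 + 4 + 1 + 4 + 1 + 1 = 18.

18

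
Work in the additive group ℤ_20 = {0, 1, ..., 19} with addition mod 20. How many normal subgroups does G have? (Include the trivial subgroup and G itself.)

6

G is abelian, so every subgroup is normal.
G has 6 subgroups in total, hence 6 normal subgroups.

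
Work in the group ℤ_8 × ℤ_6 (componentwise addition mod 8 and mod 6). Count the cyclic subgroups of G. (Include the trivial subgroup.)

16

Group the elements of G by the cyclic subgroup they generate; each cyclic subgroup of order d accounts for φ(d) elements.
Cyclic subgroups by order — order 1: 1; order 2: 3; order 3: 1; order 4: 2; order 6: 3; order 8: 2; order 12: 2; order 24: 2.
Total: 16.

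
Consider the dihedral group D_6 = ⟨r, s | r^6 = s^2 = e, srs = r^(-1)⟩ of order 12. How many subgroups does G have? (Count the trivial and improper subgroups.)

16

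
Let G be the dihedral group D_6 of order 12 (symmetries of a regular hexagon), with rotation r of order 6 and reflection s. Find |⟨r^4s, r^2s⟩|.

6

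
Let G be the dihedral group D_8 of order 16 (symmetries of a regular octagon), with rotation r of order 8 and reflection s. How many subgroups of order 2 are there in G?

|G| = 16 and 2 | 16, so subgroups of order 2 are possible by Lagrange.
The subgroups of order 2 are: {e, r^2s}; {e, r^3s}; {e, r^4}; {e, r^4s}; … (9 in all).
So G has 9 subgroups of order 2.

9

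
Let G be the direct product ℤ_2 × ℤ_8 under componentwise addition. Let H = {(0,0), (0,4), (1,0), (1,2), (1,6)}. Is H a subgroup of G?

No

|H| = 5 does not divide |G| = 16, so by Lagrange H is not a subgroup.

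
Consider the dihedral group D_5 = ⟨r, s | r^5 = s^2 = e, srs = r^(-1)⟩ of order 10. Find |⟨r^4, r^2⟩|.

5

|⟨r^4⟩| = 5 and |⟨r^2⟩| = 5, so |H| is a multiple of lcm(5, 5) = 5 and divides |G| = 10.
Closing under the operation: H = {e, r, r^2, r^3, r^4}, so |H| = 5.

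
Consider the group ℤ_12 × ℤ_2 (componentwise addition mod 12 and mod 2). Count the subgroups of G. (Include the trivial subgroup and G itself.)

|G| = 24, so by Lagrange every subgroup order divides 24. Divisors: 1, 2, 3, 4, 6, 8, 12, 24.
Subgroups by order — order 1: 1; order 2: 3; order 3: 1; order 4: 3; order 6: 3; order 8: 1; order 12: 3; order 24: 1.
Total: 1 + 3 + 1 + 3 + 3 + 1 + 3 + 1 = 16.

16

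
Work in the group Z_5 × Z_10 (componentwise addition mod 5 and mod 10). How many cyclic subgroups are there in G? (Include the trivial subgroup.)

14

Each element a generates a cyclic subgroup ⟨a⟩; distinct elements may generate the same one (a cyclic group of order d has φ(d) generators).
Cyclic subgroups by order — order 1: 1; order 2: 1; order 5: 6; order 10: 6.
Total: 14.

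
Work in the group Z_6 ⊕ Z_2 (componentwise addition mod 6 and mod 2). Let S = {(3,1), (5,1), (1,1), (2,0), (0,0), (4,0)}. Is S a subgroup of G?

|S| = 6 divides |G| = 12, consistent with Lagrange.
S contains the identity, every element's inverse is in S, and S is closed under +: it is a subgroup.
In fact S = ⟨(1,1)⟩.

Yes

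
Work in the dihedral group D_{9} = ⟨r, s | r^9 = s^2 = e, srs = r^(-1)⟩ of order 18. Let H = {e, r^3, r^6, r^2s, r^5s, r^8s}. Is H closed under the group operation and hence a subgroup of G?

Yes

|H| = 6 divides |G| = 18, consistent with Lagrange.
H contains the identity, every element's inverse is in H, and H is closed under ·: it is a subgroup.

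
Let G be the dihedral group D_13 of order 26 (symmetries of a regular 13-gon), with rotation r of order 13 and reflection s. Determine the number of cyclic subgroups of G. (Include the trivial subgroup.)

Group the elements of G by the cyclic subgroup they generate; each cyclic subgroup of order d accounts for φ(d) elements.
Cyclic subgroups by order — order 1: 1; order 2: 13; order 13: 1.
Total: 15.

15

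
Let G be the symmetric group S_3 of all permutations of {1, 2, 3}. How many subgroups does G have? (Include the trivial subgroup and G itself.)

|G| = 6, so by Lagrange every subgroup order divides 6. Divisors: 1, 2, 3, 6.
Subgroups by order — order 1: 1; order 2: 3; order 3: 1; order 6: 1.
Total: 1 + 3 + 1 + 1 = 6.

6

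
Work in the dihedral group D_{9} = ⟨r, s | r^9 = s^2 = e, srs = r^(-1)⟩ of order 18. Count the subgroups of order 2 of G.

9

|G| = 18 and 2 | 18, so subgroups of order 2 are possible by Lagrange.
The subgroups of order 2 are: {e, r^2s}; {e, r^3s}; {e, r^4s}; {e, r^5s}; … (9 in all).
So G has 9 subgroups of order 2.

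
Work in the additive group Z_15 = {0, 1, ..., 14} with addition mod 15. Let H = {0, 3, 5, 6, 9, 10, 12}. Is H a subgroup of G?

|H| = 7 does not divide |G| = 15, so by Lagrange H is not a subgroup.

No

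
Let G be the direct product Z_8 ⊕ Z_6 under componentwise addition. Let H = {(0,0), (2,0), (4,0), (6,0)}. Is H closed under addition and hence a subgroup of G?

Yes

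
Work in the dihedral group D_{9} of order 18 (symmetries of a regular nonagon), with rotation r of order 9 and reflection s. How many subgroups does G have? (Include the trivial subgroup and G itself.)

16

|G| = 18, so by Lagrange every subgroup order divides 18. Divisors: 1, 2, 3, 6, 9, 18.
Subgroups by order — order 1: 1; order 2: 9; order 3: 1; order 6: 3; order 9: 1; order 18: 1.
Total: 1 + 9 + 1 + 3 + 1 + 1 = 16.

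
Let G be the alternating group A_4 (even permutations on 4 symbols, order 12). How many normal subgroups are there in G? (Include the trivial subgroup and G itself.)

G has 10 subgroups. Checking conjugation-invariance by order — order 1: 1/1 normal; order 2: 0/3 normal; order 3: 0/4 normal; order 4: 1/1 normal; order 12: 1/1 normal.
Total normal subgroups: 3.

3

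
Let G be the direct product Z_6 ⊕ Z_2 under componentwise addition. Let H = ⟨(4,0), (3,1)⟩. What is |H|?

6

|⟨(4,0)⟩| = 3 and |⟨(3,1)⟩| = 2, so |H| is a multiple of lcm(3, 2) = 6 and divides |G| = 12.
Closing under the operation: H = {(0,0), (1,1), (2,0), (3,1), (4,0), (5,1)}, so |H| = 6.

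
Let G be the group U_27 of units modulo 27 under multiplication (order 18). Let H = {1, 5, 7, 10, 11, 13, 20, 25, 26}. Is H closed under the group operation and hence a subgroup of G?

7 ∈ H but its inverse 4 ∉ H, so H is not a subgroup.

No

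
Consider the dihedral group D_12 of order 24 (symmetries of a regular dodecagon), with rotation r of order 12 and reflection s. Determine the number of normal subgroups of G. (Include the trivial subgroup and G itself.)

G has 34 subgroups. Checking conjugation-invariance by order — order 1: 1/1 normal; order 2: 1/13 normal; order 3: 1/1 normal; order 4: 1/7 normal; order 6: 1/5 normal; order 8: 0/3 normal; order 12: 3/3 normal; order 24: 1/1 normal.
Total normal subgroups: 9.

9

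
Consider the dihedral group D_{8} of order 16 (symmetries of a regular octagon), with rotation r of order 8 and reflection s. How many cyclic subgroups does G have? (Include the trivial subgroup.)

Group the elements of G by the cyclic subgroup they generate; each cyclic subgroup of order d accounts for φ(d) elements.
Cyclic subgroups by order — order 1: 1; order 2: 9; order 4: 1; order 8: 1.
Total: 12.

12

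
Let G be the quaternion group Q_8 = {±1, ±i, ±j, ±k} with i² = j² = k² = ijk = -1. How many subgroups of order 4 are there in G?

3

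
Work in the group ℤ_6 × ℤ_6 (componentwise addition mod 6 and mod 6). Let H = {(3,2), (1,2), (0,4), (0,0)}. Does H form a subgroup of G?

(3,2) ∈ H but its inverse (3,4) ∉ H, so H is not a subgroup.

No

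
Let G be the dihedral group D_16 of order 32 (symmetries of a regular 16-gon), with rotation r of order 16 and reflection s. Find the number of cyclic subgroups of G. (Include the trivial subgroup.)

21

A cyclic subgroup of order d is generated by each of its φ(d) elements of order d, so the cyclic subgroups of order d number (#elements of order d)/φ(d).
Cyclic subgroups by order — order 1: 1; order 2: 17; order 4: 1; order 8: 1; order 16: 1.
Total: 21.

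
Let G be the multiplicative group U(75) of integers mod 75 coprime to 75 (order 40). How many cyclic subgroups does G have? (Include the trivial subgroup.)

12

Each element a generates a cyclic subgroup ⟨a⟩; distinct elements may generate the same one (a cyclic group of order d has φ(d) generators).
Cyclic subgroups by order — order 1: 1; order 2: 3; order 4: 2; order 5: 1; order 10: 3; order 20: 2.
Total: 12.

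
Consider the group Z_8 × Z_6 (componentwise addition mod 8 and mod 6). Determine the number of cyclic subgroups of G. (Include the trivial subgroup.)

A cyclic subgroup of order d is generated by each of its φ(d) elements of order d, so the cyclic subgroups of order d number (#elements of order d)/φ(d).
Cyclic subgroups by order — order 1: 1; order 2: 3; order 3: 1; order 4: 2; order 6: 3; order 8: 2; order 12: 2; order 24: 2.
Total: 16.

16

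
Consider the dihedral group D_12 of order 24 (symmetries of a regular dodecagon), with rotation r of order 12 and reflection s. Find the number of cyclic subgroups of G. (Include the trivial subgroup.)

18

Group the elements of G by the cyclic subgroup they generate; each cyclic subgroup of order d accounts for φ(d) elements.
Cyclic subgroups by order — order 1: 1; order 2: 13; order 3: 1; order 4: 1; order 6: 1; order 12: 1.
Total: 18.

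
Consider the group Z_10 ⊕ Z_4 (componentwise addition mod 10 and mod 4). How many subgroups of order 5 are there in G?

1

|G| = 40 and 5 | 40, so subgroups of order 5 are possible by Lagrange.
The subgroups of order 5 are: {(0,0), (2,0), (4,0), (6,0), (8,0)}.
So G has 1 subgroup of order 5.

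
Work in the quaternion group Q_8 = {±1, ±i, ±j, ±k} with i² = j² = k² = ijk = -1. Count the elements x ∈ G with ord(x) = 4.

6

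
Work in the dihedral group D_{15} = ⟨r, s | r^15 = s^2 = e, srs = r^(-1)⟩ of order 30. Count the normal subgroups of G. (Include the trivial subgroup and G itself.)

5

G has 28 subgroups. Checking conjugation-invariance by order — order 1: 1/1 normal; order 2: 0/15 normal; order 3: 1/1 normal; order 5: 1/1 normal; order 6: 0/5 normal; order 10: 0/3 normal; order 15: 1/1 normal; order 30: 1/1 normal.
Total normal subgroups: 5.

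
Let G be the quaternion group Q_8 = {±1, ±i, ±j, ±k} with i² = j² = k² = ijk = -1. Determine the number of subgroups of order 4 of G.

|G| = 8 and 4 | 8, so subgroups of order 4 are possible by Lagrange.
The subgroups of order 4 are: {1, -1, i, -i}; {1, -1, j, -j}; {1, -1, k, -k}.
So G has 3 subgroups of order 4.

3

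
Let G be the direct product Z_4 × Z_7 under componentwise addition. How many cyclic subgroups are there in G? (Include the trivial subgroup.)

A cyclic subgroup of order d is generated by each of its φ(d) elements of order d, so the cyclic subgroups of order d number (#elements of order d)/φ(d).
Cyclic subgroups by order — order 1: 1; order 2: 1; order 4: 1; order 7: 1; order 14: 1; order 28: 1.
Total: 6.

6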